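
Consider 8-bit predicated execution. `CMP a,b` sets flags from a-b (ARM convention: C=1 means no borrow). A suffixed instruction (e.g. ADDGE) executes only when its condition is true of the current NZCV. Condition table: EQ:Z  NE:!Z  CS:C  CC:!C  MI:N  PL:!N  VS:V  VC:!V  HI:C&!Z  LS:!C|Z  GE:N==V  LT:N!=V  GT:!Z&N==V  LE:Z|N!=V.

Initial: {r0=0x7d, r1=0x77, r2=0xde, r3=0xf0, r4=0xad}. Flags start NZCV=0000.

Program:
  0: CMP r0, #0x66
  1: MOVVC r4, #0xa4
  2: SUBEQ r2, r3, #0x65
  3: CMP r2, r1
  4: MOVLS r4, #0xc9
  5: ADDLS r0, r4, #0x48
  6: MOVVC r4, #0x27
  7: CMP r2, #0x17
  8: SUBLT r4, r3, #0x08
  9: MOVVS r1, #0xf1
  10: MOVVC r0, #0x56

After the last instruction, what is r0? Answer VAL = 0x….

[0] flags=0010 → (cmp)
[1] flags=0010 VC?T → r4=0xa4
[2] flags=0010 EQ?F → skip
[3] flags=0011 → (cmp)
[4] flags=0011 LS?F → skip
[5] flags=0011 LS?F → skip
[6] flags=0011 VC?F → skip
[7] flags=1010 → (cmp)
[8] flags=1010 LT?T → r4=0xe8
[9] flags=1010 VS?F → skip
[10] flags=1010 VC?T → r0=0x56

VAL = 0x56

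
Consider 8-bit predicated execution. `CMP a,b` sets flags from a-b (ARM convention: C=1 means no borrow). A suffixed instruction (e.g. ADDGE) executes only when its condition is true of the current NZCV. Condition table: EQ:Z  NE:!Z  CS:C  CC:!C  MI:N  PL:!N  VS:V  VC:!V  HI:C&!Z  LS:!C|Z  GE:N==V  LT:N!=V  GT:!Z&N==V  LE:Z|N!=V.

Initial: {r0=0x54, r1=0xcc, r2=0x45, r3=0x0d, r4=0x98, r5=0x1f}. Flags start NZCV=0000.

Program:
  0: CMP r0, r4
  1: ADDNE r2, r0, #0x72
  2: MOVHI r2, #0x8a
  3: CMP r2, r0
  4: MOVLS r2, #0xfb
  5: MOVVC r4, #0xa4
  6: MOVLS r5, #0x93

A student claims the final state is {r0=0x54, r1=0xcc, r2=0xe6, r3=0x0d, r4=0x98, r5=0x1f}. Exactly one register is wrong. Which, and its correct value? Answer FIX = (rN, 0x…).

FIX = (r2, 0xc6)

[0] flags=1001 → (cmp)
[1] flags=1001 NE?T → r2=0xc6
[2] flags=1001 HI?F → skip
[3] flags=0011 → (cmp)
[4] flags=0011 LS?F → skip
[5] flags=0011 VC?F → skip
[6] flags=0011 LS?F → skip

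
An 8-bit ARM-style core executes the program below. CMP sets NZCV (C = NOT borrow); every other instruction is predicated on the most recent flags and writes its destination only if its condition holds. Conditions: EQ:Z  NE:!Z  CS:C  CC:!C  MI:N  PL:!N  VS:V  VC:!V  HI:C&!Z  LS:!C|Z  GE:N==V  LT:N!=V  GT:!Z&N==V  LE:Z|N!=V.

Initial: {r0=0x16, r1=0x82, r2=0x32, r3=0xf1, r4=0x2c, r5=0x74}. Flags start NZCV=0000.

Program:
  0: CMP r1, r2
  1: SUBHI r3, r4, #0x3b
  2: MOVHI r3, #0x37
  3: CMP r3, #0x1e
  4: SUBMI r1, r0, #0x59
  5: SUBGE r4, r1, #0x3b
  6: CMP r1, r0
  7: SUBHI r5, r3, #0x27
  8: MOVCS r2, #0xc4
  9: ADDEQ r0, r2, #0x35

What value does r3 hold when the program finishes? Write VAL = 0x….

VAL = 0x37

0: ✓ CMP  NZCV=0011
1: ✓ SUBHI  r3←0xf1
2: ✓ MOVHI  r3←0x37
3: ✓ CMP  NZCV=0010
4: · SUBMI
5: ✓ SUBGE  r4←0x47
6: ✓ CMP  NZCV=0011
7: ✓ SUBHI  r5←0x10
8: ✓ MOVCS  r2←0xc4
9: · ADDEQ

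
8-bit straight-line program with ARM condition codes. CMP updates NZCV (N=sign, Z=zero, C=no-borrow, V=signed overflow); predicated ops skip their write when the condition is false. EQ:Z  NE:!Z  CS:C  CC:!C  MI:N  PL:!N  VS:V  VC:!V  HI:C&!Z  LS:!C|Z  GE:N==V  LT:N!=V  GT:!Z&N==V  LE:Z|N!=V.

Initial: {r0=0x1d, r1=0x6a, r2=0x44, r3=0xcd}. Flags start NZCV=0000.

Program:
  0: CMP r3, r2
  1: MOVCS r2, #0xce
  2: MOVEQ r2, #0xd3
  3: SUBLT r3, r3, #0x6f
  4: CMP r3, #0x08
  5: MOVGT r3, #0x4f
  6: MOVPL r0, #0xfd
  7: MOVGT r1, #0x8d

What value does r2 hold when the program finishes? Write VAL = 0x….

VAL = 0xce

[0] flags=1010 → (cmp)
[1] flags=1010 CS?T → r2=0xce
[2] flags=1010 EQ?F → skip
[3] flags=1010 LT?T → r3=0x5e
[4] flags=0010 → (cmp)
[5] flags=0010 GT?T → r3=0x4f
[6] flags=0010 PL?T → r0=0xfd
[7] flags=0010 GT?T → r1=0x8d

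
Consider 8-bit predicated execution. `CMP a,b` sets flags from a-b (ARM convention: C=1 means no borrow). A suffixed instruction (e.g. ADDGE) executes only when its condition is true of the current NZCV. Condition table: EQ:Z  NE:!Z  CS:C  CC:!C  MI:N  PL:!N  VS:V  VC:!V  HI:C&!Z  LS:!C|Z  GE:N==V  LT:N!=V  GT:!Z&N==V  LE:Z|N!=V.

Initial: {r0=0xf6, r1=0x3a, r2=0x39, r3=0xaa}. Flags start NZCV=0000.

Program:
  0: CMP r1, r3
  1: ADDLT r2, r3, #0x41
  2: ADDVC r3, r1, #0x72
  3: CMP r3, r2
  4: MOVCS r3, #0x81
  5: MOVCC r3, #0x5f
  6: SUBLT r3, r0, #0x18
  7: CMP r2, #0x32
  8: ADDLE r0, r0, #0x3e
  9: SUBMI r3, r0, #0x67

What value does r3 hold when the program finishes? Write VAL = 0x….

VAL = 0xde

[0] flags=1001 → (cmp)
[1] flags=1001 LT?F → skip
[2] flags=1001 VC?F → skip
[3] flags=0011 → (cmp)
[4] flags=0011 CS?T → r3=0x81
[5] flags=0011 CC?F → skip
[6] flags=0011 LT?T → r3=0xde
[7] flags=0010 → (cmp)
[8] flags=0010 LE?F → skip
[9] flags=0010 MI?F → skip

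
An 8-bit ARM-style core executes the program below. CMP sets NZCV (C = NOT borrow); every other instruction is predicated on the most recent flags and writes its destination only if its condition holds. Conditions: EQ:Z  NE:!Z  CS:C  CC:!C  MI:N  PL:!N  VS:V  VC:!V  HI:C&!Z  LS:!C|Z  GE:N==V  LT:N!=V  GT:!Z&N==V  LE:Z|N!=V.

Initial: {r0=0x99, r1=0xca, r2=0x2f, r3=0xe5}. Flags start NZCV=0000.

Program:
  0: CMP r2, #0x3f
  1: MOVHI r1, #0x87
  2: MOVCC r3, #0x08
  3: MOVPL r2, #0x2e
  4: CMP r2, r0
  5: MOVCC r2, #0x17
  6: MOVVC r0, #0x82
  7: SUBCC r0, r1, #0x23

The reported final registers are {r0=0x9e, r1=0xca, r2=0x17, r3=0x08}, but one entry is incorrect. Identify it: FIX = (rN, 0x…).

[0] flags=1000 → (cmp)
[1] flags=1000 HI?F → skip
[2] flags=1000 CC?T → r3=0x08
[3] flags=1000 PL?F → skip
[4] flags=1001 → (cmp)
[5] flags=1001 CC?T → r2=0x17
[6] flags=1001 VC?F → skip
[7] flags=1001 CC?T → r0=0xa7

FIX = (r0, 0xa7)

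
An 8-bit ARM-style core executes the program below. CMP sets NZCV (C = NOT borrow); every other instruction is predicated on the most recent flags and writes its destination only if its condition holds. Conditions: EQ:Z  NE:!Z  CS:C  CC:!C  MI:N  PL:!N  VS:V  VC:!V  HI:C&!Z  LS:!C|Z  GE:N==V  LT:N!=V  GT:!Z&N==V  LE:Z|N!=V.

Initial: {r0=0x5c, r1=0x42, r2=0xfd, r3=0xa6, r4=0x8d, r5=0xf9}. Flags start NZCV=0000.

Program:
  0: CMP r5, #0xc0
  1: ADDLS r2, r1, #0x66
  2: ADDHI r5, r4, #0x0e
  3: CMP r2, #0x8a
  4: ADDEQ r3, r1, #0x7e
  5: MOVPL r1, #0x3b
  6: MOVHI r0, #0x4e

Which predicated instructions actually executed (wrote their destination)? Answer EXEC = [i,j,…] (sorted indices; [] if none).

0: ✓ CMP  NZCV=0010
1: · ADDLS
2: ✓ ADDHI  r5←0x9b
3: ✓ CMP  NZCV=0010
4: · ADDEQ
5: ✓ MOVPL  r1←0x3b
6: ✓ MOVHI  r0←0x4e

EXEC = [2,5,6]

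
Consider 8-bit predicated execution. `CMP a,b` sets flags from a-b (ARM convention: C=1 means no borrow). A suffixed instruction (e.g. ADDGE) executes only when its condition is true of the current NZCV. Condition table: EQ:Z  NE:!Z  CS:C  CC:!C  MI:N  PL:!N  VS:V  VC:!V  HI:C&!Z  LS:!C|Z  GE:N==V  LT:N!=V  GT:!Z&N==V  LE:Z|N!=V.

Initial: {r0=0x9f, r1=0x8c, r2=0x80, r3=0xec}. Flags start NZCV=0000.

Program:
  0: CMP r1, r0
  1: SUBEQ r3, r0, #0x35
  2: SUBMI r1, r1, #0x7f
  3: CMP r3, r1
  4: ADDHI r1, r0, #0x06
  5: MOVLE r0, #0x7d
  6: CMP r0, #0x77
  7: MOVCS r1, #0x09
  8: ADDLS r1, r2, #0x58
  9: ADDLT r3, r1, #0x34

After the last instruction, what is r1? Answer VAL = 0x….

[0] flags=1000 → (cmp)
[1] flags=1000 EQ?F → skip
[2] flags=1000 MI?T → r1=0x0d
[3] flags=1010 → (cmp)
[4] flags=1010 HI?T → r1=0xa5
[5] flags=1010 LE?T → r0=0x7d
[6] flags=0010 → (cmp)
[7] flags=0010 CS?T → r1=0x09
[8] flags=0010 LS?F → skip
[9] flags=0010 LT?F → skip

VAL = 0x09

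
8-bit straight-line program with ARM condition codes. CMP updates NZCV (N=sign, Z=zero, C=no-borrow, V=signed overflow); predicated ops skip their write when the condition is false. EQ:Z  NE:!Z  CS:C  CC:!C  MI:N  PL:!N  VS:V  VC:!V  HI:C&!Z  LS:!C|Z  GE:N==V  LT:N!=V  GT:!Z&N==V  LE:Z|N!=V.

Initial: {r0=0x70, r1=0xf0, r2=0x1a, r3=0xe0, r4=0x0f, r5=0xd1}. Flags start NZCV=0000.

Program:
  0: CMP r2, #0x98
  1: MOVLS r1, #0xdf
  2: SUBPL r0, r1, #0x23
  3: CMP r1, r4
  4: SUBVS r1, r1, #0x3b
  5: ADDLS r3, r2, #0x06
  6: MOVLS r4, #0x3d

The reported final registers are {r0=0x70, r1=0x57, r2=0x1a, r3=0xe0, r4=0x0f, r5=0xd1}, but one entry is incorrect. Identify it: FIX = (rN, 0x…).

[0] flags=1001 → (cmp)
[1] flags=1001 LS?T → r1=0xdf
[2] flags=1001 PL?F → skip
[3] flags=1010 → (cmp)
[4] flags=1010 VS?F → skip
[5] flags=1010 LS?F → skip
[6] flags=1010 LS?F → skip

FIX = (r1, 0xdf)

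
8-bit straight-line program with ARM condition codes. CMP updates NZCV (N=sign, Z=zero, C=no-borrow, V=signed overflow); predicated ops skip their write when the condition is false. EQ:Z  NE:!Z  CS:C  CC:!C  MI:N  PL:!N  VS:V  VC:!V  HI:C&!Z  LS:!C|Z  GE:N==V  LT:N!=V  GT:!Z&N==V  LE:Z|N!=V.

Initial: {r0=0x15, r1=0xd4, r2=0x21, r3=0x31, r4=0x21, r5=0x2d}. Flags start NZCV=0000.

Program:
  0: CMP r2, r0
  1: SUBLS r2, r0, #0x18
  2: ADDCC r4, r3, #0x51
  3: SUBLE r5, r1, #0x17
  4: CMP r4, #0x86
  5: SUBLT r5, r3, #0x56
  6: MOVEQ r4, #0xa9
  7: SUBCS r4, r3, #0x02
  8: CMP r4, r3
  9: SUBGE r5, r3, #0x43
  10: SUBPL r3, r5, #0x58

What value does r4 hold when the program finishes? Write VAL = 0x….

[0] flags=0010 → (cmp)
[1] flags=0010 LS?F → skip
[2] flags=0010 CC?F → skip
[3] flags=0010 LE?F → skip
[4] flags=1001 → (cmp)
[5] flags=1001 LT?F → skip
[6] flags=1001 EQ?F → skip
[7] flags=1001 CS?F → skip
[8] flags=1000 → (cmp)
[9] flags=1000 GE?F → skip
[10] flags=1000 PL?F → skip

VAL = 0x21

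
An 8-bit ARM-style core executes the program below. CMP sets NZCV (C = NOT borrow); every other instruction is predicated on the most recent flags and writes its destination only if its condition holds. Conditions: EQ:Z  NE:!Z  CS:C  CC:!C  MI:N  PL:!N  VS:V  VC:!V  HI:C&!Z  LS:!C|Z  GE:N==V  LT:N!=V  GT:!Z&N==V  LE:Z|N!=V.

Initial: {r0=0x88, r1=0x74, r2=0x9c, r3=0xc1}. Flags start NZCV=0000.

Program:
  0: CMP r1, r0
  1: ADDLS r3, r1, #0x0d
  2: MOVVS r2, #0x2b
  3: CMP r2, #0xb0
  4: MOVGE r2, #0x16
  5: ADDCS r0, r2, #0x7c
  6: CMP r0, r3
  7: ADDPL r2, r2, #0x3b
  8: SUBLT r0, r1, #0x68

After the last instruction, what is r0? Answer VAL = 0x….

VAL = 0x88

0: ✓ CMP  NZCV=1001
1: ✓ ADDLS  r3←0x81
2: ✓ MOVVS  r2←0x2b
3: ✓ CMP  NZCV=0000
4: ✓ MOVGE  r2←0x16
5: · ADDCS
6: ✓ CMP  NZCV=0010
7: ✓ ADDPL  r2←0x51
8: · SUBLT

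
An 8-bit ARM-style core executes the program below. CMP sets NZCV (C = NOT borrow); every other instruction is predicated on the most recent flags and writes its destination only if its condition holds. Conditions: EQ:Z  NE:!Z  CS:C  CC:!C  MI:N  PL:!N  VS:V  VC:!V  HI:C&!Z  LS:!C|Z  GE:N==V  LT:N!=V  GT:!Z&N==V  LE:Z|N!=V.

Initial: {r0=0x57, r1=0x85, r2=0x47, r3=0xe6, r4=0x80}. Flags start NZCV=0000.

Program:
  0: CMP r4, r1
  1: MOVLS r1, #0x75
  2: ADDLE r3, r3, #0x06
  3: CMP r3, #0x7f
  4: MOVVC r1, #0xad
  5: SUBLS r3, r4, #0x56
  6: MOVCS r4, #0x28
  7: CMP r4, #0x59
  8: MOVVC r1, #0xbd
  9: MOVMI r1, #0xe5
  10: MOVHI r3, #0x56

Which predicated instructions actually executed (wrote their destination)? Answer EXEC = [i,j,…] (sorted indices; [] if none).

EXEC = [1,2,6,8,9]

[0] flags=1000 → (cmp)
[1] flags=1000 LS?T → r1=0x75
[2] flags=1000 LE?T → r3=0xec
[3] flags=0011 → (cmp)
[4] flags=0011 VC?F → skip
[5] flags=0011 LS?F → skip
[6] flags=0011 CS?T → r4=0x28
[7] flags=1000 → (cmp)
[8] flags=1000 VC?T → r1=0xbd
[9] flags=1000 MI?T → r1=0xe5
[10] flags=1000 HI?F → skip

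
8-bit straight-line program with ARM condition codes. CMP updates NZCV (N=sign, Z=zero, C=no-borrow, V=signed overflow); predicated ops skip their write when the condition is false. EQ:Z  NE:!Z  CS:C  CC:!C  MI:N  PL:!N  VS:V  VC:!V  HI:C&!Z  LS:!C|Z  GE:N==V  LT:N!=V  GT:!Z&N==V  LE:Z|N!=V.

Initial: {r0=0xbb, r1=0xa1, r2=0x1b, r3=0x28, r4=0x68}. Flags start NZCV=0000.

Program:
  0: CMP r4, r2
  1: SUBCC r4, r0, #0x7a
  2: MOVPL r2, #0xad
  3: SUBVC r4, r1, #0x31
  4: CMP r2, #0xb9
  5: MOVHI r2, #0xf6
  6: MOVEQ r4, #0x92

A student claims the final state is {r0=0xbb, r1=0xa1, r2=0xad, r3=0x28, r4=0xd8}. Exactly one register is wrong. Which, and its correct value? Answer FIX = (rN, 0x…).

[0] flags=0010 → (cmp)
[1] flags=0010 CC?F → skip
[2] flags=0010 PL?T → r2=0xad
[3] flags=0010 VC?T → r4=0x70
[4] flags=1000 → (cmp)
[5] flags=1000 HI?F → skip
[6] flags=1000 EQ?F → skip

FIX = (r4, 0x70)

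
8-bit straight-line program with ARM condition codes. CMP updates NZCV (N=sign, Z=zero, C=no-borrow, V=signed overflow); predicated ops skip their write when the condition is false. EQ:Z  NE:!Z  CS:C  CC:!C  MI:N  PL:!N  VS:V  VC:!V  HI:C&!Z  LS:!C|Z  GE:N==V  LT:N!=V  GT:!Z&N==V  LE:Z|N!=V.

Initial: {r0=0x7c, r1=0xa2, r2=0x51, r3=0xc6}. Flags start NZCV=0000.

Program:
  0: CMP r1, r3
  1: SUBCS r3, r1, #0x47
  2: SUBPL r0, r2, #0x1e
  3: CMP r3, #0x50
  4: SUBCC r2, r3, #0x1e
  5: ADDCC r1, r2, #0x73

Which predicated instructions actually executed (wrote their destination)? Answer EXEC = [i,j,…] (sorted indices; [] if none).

0: ✓ CMP  NZCV=1000
1: · SUBCS
2: · SUBPL
3: ✓ CMP  NZCV=0011
4: · SUBCC
5: · ADDCC

EXEC = []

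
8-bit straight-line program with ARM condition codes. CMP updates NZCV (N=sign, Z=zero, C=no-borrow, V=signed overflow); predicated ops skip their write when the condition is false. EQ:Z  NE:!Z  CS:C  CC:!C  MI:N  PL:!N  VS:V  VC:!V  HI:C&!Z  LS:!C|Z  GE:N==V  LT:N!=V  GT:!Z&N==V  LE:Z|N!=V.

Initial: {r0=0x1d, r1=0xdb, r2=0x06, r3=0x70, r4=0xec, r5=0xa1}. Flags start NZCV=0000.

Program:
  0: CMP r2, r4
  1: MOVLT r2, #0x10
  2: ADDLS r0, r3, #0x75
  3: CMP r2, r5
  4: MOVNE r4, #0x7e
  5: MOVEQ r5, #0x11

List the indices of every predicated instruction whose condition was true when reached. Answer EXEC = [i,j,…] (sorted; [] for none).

0: ✓ CMP  NZCV=0000
1: · MOVLT
2: ✓ ADDLS  r0←0xe5
3: ✓ CMP  NZCV=0000
4: ✓ MOVNE  r4←0x7e
5: · MOVEQ

EXEC = [2,4]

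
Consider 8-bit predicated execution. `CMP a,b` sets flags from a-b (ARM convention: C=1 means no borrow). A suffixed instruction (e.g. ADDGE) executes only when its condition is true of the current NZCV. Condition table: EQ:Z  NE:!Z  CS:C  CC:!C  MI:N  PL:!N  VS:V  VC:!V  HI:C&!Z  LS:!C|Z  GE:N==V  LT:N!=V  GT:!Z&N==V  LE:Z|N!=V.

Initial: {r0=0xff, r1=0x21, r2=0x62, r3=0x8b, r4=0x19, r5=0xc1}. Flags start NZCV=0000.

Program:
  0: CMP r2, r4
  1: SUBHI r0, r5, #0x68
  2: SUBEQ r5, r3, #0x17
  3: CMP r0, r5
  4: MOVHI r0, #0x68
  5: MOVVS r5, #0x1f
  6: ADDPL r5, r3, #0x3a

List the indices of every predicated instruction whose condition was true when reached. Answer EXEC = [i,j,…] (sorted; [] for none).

EXEC = [1,5]

0: ✓ CMP  NZCV=0010
1: ✓ SUBHI  r0←0x59
2: · SUBEQ
3: ✓ CMP  NZCV=1001
4: · MOVHI
5: ✓ MOVVS  r5←0x1f
6: · ADDPL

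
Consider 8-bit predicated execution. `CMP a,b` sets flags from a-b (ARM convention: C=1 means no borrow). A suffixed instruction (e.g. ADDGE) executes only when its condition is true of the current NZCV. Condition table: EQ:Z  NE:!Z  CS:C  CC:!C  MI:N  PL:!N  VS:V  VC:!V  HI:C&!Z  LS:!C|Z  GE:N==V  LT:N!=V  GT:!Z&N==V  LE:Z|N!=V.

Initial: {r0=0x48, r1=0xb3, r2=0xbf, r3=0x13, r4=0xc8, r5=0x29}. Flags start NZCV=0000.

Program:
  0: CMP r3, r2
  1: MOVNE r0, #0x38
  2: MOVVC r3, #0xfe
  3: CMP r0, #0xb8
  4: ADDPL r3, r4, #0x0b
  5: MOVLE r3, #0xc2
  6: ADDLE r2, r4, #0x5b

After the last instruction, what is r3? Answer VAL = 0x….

VAL = 0xfe

[0] flags=0000 → (cmp)
[1] flags=0000 NE?T → r0=0x38
[2] flags=0000 VC?T → r3=0xfe
[3] flags=1001 → (cmp)
[4] flags=1001 PL?F → skip
[5] flags=1001 LE?F → skip
[6] flags=1001 LE?F → skip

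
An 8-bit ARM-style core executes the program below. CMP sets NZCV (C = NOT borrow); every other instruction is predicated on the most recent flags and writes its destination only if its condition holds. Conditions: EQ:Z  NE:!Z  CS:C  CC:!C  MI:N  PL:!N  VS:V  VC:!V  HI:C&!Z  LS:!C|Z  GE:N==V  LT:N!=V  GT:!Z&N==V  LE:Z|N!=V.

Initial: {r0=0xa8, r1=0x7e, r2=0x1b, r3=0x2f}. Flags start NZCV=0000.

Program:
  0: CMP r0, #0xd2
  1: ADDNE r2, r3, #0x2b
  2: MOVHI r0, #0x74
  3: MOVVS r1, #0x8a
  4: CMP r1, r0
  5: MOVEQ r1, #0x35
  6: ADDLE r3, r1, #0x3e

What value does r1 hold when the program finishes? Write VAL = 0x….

[0] flags=1000 → (cmp)
[1] flags=1000 NE?T → r2=0x5a
[2] flags=1000 HI?F → skip
[3] flags=1000 VS?F → skip
[4] flags=1001 → (cmp)
[5] flags=1001 EQ?F → skip
[6] flags=1001 LE?F → skip

VAL = 0x7e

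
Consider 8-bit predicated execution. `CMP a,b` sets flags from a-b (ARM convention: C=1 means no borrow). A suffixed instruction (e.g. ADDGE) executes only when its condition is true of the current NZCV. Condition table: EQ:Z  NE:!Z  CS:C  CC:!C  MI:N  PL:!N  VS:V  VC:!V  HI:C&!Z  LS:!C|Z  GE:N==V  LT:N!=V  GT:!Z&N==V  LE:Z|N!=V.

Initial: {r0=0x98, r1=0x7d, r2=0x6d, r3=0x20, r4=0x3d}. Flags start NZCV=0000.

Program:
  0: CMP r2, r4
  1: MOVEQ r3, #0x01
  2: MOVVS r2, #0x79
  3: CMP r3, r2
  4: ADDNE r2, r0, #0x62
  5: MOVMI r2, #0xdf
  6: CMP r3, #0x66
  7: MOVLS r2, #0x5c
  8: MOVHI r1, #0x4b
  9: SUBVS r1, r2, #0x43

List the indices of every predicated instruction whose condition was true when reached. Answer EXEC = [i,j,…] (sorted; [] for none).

EXEC = [4,5,7]

[0] flags=0010 → (cmp)
[1] flags=0010 EQ?F → skip
[2] flags=0010 VS?F → skip
[3] flags=1000 → (cmp)
[4] flags=1000 NE?T → r2=0xfa
[5] flags=1000 MI?T → r2=0xdf
[6] flags=1000 → (cmp)
[7] flags=1000 LS?T → r2=0x5c
[8] flags=1000 HI?F → skip
[9] flags=1000 VS?F → skip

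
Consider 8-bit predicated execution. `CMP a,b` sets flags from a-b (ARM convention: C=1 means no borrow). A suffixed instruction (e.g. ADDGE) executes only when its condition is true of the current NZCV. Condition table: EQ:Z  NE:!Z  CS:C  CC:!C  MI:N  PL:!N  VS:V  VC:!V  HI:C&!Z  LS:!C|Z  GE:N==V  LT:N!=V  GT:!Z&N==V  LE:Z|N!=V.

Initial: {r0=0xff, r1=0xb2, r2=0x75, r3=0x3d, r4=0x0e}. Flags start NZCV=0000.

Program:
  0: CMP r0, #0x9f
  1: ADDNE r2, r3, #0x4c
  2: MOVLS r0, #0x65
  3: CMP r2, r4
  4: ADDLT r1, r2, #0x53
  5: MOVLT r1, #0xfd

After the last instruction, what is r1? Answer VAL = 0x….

[0] flags=0010 → (cmp)
[1] flags=0010 NE?T → r2=0x89
[2] flags=0010 LS?F → skip
[3] flags=0011 → (cmp)
[4] flags=0011 LT?T → r1=0xdc
[5] flags=0011 LT?T → r1=0xfd

VAL = 0xfd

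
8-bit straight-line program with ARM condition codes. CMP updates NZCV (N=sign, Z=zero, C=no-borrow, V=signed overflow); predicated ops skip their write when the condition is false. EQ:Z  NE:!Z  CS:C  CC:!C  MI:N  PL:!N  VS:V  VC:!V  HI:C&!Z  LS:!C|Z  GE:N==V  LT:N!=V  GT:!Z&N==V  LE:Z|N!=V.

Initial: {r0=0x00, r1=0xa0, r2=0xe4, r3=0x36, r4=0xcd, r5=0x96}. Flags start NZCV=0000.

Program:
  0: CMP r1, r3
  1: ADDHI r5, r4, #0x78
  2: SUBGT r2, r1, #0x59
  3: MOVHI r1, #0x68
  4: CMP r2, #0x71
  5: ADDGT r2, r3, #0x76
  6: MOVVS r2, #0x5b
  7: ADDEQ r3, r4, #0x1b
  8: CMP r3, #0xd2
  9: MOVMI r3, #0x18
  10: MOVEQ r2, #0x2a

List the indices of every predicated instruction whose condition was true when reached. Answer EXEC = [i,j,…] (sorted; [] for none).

0: ✓ CMP  NZCV=0011
1: ✓ ADDHI  r5←0x45
2: · SUBGT
3: ✓ MOVHI  r1←0x68
4: ✓ CMP  NZCV=0011
5: · ADDGT
6: ✓ MOVVS  r2←0x5b
7: · ADDEQ
8: ✓ CMP  NZCV=0000
9: · MOVMI
10: · MOVEQ

EXEC = [1,3,6]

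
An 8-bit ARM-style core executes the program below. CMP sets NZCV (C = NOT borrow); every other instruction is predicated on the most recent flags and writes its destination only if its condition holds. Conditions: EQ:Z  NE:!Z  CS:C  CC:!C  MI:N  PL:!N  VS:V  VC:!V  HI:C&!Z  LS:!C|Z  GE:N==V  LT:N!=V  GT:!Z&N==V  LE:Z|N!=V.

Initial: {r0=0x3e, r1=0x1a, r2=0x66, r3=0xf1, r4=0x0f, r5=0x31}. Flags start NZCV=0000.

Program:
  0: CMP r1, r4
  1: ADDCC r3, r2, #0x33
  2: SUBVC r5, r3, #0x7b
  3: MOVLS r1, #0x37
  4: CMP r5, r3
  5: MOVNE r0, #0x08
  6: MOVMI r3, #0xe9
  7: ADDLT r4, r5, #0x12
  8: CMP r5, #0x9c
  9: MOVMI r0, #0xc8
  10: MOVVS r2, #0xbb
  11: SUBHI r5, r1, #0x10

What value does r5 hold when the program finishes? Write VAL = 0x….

VAL = 0x76

0: ✓ CMP  NZCV=0010
1: · ADDCC
2: ✓ SUBVC  r5←0x76
3: · MOVLS
4: ✓ CMP  NZCV=1001
5: ✓ MOVNE  r0←0x08
6: ✓ MOVMI  r3←0xe9
7: · ADDLT
8: ✓ CMP  NZCV=1001
9: ✓ MOVMI  r0←0xc8
10: ✓ MOVVS  r2←0xbb
11: · SUBHI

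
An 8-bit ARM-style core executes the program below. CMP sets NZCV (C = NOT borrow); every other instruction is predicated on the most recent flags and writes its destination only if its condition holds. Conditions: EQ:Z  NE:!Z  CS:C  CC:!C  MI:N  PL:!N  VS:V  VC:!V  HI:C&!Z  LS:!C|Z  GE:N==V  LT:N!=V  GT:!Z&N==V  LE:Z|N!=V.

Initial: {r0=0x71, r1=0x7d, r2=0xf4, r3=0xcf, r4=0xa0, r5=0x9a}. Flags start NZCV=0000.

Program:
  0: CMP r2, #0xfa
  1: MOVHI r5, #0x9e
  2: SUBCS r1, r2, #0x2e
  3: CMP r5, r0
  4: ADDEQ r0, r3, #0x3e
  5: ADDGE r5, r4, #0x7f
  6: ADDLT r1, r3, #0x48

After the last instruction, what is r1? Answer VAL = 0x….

0: ✓ CMP  NZCV=1000
1: · MOVHI
2: · SUBCS
3: ✓ CMP  NZCV=0011
4: · ADDEQ
5: · ADDGE
6: ✓ ADDLT  r1←0x17

VAL = 0x17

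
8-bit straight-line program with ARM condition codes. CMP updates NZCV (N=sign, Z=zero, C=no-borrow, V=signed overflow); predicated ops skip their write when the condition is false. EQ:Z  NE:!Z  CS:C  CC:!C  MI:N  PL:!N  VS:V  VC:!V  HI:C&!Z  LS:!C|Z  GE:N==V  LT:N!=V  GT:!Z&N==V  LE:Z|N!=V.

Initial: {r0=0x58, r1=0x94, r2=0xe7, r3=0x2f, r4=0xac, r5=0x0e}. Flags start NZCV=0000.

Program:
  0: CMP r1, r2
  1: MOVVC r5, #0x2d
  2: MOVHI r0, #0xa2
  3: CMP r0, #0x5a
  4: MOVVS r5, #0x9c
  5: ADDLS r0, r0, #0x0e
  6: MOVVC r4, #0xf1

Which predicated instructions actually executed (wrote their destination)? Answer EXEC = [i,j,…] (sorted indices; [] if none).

[0] flags=1000 → (cmp)
[1] flags=1000 VC?T → r5=0x2d
[2] flags=1000 HI?F → skip
[3] flags=1000 → (cmp)
[4] flags=1000 VS?F → skip
[5] flags=1000 LS?T → r0=0x66
[6] flags=1000 VC?T → r4=0xf1

EXEC = [1,5,6]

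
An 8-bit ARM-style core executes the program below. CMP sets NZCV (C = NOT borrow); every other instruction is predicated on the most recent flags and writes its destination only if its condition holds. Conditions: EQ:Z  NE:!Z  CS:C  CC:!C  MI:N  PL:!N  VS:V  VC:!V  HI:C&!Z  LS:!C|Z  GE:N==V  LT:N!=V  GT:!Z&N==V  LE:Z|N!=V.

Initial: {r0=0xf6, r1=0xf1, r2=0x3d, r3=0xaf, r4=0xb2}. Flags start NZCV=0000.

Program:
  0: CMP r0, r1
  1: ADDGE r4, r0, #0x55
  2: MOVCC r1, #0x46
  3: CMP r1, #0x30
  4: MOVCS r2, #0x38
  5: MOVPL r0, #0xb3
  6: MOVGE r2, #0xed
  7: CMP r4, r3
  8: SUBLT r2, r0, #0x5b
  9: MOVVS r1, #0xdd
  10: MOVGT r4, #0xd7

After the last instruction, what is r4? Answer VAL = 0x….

VAL = 0xd7

[0] flags=0010 → (cmp)
[1] flags=0010 GE?T → r4=0x4b
[2] flags=0010 CC?F → skip
[3] flags=1010 → (cmp)
[4] flags=1010 CS?T → r2=0x38
[5] flags=1010 PL?F → skip
[6] flags=1010 GE?F → skip
[7] flags=1001 → (cmp)
[8] flags=1001 LT?F → skip
[9] flags=1001 VS?T → r1=0xdd
[10] flags=1001 GT?T → r4=0xd7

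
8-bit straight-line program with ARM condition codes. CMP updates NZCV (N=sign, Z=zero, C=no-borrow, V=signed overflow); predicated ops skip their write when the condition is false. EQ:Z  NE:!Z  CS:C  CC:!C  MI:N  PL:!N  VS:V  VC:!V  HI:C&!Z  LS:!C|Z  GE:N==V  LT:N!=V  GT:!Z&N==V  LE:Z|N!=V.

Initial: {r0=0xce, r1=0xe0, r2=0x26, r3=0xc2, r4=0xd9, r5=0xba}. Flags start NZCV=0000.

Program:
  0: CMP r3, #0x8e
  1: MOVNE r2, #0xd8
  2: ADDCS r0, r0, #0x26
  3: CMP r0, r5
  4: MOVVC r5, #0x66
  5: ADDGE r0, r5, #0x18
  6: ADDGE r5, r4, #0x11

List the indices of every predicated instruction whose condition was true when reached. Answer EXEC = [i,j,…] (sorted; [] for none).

[0] flags=0010 → (cmp)
[1] flags=0010 NE?T → r2=0xd8
[2] flags=0010 CS?T → r0=0xf4
[3] flags=0010 → (cmp)
[4] flags=0010 VC?T → r5=0x66
[5] flags=0010 GE?T → r0=0x7e
[6] flags=0010 GE?T → r5=0xea

EXEC = [1,2,4,5,6]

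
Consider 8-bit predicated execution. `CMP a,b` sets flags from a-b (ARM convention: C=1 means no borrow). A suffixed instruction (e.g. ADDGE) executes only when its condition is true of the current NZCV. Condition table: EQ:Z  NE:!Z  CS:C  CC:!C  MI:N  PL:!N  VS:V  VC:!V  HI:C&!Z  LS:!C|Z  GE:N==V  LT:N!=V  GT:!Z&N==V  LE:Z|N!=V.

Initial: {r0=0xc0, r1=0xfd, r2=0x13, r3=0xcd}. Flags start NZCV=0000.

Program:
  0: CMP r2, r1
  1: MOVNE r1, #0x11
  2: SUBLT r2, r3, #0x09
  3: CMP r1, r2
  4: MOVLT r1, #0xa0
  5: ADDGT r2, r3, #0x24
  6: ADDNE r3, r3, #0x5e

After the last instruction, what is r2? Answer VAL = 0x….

VAL = 0x13

0: ✓ CMP  NZCV=0000
1: ✓ MOVNE  r1←0x11
2: · SUBLT
3: ✓ CMP  NZCV=1000
4: ✓ MOVLT  r1←0xa0
5: · ADDGT
6: ✓ ADDNE  r3←0x2b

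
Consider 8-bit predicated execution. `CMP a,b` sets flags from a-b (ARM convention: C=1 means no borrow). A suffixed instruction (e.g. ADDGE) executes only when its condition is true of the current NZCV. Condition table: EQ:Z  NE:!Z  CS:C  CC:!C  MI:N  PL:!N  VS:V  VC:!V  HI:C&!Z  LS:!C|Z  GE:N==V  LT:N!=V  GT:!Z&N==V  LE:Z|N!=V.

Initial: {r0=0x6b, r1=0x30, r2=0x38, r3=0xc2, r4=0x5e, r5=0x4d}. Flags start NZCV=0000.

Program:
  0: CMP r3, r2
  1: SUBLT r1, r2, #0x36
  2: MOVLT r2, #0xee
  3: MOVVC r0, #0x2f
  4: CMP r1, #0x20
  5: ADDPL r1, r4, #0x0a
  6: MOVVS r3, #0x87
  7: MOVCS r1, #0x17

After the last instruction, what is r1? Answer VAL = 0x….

[0] flags=1010 → (cmp)
[1] flags=1010 LT?T → r1=0x02
[2] flags=1010 LT?T → r2=0xee
[3] flags=1010 VC?T → r0=0x2f
[4] flags=1000 → (cmp)
[5] flags=1000 PL?F → skip
[6] flags=1000 VS?F → skip
[7] flags=1000 CS?F → skip

VAL = 0x02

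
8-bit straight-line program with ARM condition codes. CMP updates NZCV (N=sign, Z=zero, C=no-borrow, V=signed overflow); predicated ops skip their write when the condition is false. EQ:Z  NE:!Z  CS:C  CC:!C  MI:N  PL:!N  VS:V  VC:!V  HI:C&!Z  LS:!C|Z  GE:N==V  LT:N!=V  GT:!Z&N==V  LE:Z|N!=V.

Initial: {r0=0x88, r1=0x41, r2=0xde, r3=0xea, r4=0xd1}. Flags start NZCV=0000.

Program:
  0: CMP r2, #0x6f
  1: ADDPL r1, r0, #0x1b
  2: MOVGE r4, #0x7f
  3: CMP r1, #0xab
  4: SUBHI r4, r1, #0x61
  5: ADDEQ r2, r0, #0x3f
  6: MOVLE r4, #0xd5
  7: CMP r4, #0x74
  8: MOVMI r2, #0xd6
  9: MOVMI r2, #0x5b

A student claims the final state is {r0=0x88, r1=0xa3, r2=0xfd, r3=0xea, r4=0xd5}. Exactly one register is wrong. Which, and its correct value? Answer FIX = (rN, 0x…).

FIX = (r2, 0xde)

[0] flags=0011 → (cmp)
[1] flags=0011 PL?T → r1=0xa3
[2] flags=0011 GE?F → skip
[3] flags=1000 → (cmp)
[4] flags=1000 HI?F → skip
[5] flags=1000 EQ?F → skip
[6] flags=1000 LE?T → r4=0xd5
[7] flags=0011 → (cmp)
[8] flags=0011 MI?F → skip
[9] flags=0011 MI?F → skip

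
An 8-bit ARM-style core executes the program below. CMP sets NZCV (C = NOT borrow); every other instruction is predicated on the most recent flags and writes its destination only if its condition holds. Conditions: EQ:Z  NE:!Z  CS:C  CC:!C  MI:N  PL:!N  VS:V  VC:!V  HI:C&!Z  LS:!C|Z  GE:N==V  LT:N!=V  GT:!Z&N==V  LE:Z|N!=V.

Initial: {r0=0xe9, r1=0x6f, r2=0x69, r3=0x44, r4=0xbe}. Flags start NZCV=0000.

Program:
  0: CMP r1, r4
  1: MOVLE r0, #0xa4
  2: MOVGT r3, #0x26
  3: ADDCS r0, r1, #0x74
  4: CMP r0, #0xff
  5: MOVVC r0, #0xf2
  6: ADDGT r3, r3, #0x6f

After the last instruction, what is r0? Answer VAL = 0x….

[0] flags=1001 → (cmp)
[1] flags=1001 LE?F → skip
[2] flags=1001 GT?T → r3=0x26
[3] flags=1001 CS?F → skip
[4] flags=1000 → (cmp)
[5] flags=1000 VC?T → r0=0xf2
[6] flags=1000 GT?F → skip

VAL = 0xf2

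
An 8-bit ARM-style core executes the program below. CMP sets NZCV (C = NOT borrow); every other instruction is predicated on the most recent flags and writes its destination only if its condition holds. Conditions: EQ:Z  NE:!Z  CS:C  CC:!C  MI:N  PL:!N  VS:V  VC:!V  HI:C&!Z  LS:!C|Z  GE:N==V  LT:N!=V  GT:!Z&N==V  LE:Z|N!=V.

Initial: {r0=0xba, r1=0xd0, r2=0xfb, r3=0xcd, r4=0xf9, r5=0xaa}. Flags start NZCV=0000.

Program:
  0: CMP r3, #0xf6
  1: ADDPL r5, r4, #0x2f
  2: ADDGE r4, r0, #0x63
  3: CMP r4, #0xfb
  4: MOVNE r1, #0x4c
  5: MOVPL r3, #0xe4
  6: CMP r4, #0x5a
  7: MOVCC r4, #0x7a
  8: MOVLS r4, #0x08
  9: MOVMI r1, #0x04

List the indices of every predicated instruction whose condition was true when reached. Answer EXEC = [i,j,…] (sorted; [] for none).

[0] flags=1000 → (cmp)
[1] flags=1000 PL?F → skip
[2] flags=1000 GE?F → skip
[3] flags=1000 → (cmp)
[4] flags=1000 NE?T → r1=0x4c
[5] flags=1000 PL?F → skip
[6] flags=1010 → (cmp)
[7] flags=1010 CC?F → skip
[8] flags=1010 LS?F → skip
[9] flags=1010 MI?T → r1=0x04

EXEC = [4,9]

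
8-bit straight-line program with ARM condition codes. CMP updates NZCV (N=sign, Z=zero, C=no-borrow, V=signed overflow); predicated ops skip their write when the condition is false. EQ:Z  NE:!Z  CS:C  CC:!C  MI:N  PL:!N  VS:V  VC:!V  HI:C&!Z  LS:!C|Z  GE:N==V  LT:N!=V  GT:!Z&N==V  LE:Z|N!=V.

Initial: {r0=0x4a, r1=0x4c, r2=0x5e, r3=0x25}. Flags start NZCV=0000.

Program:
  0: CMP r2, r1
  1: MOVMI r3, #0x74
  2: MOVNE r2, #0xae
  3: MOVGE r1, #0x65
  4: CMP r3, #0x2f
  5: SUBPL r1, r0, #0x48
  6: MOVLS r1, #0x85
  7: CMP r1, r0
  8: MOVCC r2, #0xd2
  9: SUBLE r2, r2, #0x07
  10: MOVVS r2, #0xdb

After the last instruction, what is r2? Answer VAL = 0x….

VAL = 0xdb

[0] flags=0010 → (cmp)
[1] flags=0010 MI?F → skip
[2] flags=0010 NE?T → r2=0xae
[3] flags=0010 GE?T → r1=0x65
[4] flags=1000 → (cmp)
[5] flags=1000 PL?F → skip
[6] flags=1000 LS?T → r1=0x85
[7] flags=0011 → (cmp)
[8] flags=0011 CC?F → skip
[9] flags=0011 LE?T → r2=0xa7
[10] flags=0011 VS?T → r2=0xdb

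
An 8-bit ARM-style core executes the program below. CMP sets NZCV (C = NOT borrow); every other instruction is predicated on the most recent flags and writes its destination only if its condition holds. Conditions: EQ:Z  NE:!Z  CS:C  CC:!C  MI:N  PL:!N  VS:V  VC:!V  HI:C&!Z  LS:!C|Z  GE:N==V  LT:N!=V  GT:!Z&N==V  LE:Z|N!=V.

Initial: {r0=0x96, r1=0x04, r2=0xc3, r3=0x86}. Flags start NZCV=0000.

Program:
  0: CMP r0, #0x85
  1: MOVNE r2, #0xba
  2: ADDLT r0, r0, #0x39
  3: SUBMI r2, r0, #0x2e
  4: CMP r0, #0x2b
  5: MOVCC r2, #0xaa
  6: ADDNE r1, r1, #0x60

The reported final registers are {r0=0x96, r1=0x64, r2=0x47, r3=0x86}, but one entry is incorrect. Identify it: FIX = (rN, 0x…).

[0] flags=0010 → (cmp)
[1] flags=0010 NE?T → r2=0xba
[2] flags=0010 LT?F → skip
[3] flags=0010 MI?F → skip
[4] flags=0011 → (cmp)
[5] flags=0011 CC?F → skip
[6] flags=0011 NE?T → r1=0x64

FIX = (r2, 0xba)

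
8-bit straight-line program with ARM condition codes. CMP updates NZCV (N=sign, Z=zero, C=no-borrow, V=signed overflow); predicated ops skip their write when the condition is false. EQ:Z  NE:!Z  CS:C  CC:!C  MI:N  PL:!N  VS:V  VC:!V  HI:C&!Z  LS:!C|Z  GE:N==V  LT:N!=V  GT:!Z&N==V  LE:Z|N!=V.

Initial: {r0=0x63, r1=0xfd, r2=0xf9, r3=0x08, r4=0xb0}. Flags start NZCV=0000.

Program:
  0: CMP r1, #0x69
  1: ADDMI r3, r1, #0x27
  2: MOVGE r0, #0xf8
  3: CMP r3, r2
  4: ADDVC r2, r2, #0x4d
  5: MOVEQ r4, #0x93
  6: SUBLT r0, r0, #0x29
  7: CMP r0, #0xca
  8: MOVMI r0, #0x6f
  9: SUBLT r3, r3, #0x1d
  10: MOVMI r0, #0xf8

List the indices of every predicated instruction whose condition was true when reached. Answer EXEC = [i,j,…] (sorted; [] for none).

EXEC = [1,4,8,10]

0: ✓ CMP  NZCV=1010
1: ✓ ADDMI  r3←0x24
2: · MOVGE
3: ✓ CMP  NZCV=0000
4: ✓ ADDVC  r2←0x46
5: · MOVEQ
6: · SUBLT
7: ✓ CMP  NZCV=1001
8: ✓ MOVMI  r0←0x6f
9: · SUBLT
10: ✓ MOVMI  r0←0xf8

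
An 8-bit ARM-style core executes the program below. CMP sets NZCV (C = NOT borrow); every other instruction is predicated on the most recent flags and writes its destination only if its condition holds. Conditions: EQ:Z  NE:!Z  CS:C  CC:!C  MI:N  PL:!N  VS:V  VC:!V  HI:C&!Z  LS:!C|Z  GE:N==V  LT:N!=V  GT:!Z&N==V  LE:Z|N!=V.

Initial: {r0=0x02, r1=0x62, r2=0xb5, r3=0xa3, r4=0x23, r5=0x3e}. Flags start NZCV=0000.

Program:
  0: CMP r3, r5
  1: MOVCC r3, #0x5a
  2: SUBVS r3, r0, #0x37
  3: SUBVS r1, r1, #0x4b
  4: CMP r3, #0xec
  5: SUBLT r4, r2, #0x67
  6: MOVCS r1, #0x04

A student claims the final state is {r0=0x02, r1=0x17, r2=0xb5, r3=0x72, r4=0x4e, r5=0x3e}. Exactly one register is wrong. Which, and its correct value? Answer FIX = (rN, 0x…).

FIX = (r3, 0xcb)

0: ✓ CMP  NZCV=0011
1: · MOVCC
2: ✓ SUBVS  r3←0xcb
3: ✓ SUBVS  r1←0x17
4: ✓ CMP  NZCV=1000
5: ✓ SUBLT  r4←0x4e
6: · MOVCS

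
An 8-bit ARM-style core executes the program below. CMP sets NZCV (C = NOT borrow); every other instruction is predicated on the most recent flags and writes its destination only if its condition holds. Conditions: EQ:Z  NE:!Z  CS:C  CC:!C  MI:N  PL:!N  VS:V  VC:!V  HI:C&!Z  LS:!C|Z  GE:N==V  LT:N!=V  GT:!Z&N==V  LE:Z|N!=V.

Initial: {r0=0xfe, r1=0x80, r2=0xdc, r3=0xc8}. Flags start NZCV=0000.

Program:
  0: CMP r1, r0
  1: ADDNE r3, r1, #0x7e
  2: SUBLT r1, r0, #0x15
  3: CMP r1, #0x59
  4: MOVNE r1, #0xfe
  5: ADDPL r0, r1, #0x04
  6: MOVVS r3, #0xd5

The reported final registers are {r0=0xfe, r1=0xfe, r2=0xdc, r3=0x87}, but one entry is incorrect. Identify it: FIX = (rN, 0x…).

0: ✓ CMP  NZCV=1000
1: ✓ ADDNE  r3←0xfe
2: ✓ SUBLT  r1←0xe9
3: ✓ CMP  NZCV=1010
4: ✓ MOVNE  r1←0xfe
5: · ADDPL
6: · MOVVS

FIX = (r3, 0xfe)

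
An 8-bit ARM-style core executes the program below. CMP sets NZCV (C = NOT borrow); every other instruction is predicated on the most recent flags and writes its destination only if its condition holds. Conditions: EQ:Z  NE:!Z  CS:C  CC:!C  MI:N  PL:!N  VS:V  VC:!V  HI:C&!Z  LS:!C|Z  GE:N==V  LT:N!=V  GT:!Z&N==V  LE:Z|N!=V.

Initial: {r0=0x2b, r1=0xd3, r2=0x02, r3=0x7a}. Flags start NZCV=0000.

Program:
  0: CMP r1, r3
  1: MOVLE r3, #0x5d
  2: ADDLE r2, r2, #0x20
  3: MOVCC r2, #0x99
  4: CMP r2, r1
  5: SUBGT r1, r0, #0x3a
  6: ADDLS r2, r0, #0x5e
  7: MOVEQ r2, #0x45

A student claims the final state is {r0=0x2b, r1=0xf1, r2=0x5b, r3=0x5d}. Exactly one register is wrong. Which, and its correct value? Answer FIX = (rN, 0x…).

FIX = (r2, 0x89)

[0] flags=0011 → (cmp)
[1] flags=0011 LE?T → r3=0x5d
[2] flags=0011 LE?T → r2=0x22
[3] flags=0011 CC?F → skip
[4] flags=0000 → (cmp)
[5] flags=0000 GT?T → r1=0xf1
[6] flags=0000 LS?T → r2=0x89
[7] flags=0000 EQ?F → skip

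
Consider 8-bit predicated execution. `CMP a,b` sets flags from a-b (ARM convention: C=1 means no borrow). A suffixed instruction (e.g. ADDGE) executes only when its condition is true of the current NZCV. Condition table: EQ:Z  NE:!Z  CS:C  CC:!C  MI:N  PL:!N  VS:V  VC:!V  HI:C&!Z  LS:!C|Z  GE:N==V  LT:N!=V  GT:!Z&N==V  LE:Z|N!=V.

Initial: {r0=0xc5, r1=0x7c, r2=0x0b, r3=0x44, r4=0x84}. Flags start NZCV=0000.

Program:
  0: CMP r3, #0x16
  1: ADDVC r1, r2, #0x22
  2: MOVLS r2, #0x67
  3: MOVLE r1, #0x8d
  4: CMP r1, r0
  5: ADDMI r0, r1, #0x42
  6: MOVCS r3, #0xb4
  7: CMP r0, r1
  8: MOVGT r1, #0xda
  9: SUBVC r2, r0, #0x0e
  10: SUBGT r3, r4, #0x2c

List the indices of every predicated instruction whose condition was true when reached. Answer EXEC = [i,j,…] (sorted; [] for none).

0: ✓ CMP  NZCV=0010
1: ✓ ADDVC  r1←0x2d
2: · MOVLS
3: · MOVLE
4: ✓ CMP  NZCV=0000
5: · ADDMI
6: · MOVCS
7: ✓ CMP  NZCV=1010
8: · MOVGT
9: ✓ SUBVC  r2←0xb7
10: · SUBGT

EXEC = [1,9]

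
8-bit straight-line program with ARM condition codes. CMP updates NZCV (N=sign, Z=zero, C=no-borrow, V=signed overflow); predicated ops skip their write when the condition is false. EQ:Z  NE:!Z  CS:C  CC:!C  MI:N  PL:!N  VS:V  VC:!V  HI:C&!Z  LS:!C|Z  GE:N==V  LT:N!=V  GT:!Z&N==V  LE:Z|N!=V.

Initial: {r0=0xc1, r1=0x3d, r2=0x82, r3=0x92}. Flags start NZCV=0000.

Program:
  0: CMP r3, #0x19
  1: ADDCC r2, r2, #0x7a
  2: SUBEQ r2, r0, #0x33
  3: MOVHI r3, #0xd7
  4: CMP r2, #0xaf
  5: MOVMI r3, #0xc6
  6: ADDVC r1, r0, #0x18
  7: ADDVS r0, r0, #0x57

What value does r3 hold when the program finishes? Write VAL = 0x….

VAL = 0xc6

[0] flags=0011 → (cmp)
[1] flags=0011 CC?F → skip
[2] flags=0011 EQ?F → skip
[3] flags=0011 HI?T → r3=0xd7
[4] flags=1000 → (cmp)
[5] flags=1000 MI?T → r3=0xc6
[6] flags=1000 VC?T → r1=0xd9
[7] flags=1000 VS?F → skip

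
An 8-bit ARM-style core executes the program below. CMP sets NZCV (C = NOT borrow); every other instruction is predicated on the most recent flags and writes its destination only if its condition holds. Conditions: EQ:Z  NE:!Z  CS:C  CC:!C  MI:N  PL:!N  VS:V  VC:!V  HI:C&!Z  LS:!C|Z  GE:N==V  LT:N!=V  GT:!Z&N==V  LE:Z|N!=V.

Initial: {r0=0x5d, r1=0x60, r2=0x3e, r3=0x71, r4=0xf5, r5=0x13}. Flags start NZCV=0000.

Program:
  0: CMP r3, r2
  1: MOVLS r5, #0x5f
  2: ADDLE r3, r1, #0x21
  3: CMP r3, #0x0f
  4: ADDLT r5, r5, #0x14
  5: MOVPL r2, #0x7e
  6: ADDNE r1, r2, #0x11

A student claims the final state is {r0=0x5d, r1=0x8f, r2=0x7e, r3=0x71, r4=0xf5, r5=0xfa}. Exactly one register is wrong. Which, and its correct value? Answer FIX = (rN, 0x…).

0: ✓ CMP  NZCV=0010
1: · MOVLS
2: · ADDLE
3: ✓ CMP  NZCV=0010
4: · ADDLT
5: ✓ MOVPL  r2←0x7e
6: ✓ ADDNE  r1←0x8f

FIX = (r5, 0x13)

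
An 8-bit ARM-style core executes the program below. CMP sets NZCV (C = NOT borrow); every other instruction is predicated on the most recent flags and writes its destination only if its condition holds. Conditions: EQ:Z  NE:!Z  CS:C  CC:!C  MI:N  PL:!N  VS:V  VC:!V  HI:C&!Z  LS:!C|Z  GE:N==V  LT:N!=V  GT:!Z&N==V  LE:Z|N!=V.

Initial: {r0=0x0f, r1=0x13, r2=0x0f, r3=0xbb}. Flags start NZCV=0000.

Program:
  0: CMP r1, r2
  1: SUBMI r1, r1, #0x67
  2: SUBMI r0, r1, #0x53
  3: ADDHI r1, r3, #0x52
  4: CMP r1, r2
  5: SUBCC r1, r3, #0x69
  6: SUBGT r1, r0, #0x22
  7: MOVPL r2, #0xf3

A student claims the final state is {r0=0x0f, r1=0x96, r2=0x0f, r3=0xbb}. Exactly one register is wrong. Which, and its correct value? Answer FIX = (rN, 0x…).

0: ✓ CMP  NZCV=0010
1: · SUBMI
2: · SUBMI
3: ✓ ADDHI  r1←0x0d
4: ✓ CMP  NZCV=1000
5: ✓ SUBCC  r1←0x52
6: · SUBGT
7: · MOVPL

FIX = (r1, 0x52)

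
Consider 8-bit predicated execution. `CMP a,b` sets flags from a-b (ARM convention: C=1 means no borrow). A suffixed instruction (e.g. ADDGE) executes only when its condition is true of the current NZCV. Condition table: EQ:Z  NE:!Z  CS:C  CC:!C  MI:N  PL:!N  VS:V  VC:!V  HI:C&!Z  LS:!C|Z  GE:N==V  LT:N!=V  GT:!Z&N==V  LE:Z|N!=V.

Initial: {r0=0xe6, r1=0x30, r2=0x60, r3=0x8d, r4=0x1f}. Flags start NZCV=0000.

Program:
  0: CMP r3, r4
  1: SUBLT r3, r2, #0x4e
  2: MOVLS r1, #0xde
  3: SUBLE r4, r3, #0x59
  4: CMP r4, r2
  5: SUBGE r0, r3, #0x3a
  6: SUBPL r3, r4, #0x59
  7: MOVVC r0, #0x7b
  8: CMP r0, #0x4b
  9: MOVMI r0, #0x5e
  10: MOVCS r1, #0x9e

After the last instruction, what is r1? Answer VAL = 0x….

VAL = 0x9e

[0] flags=0011 → (cmp)
[1] flags=0011 LT?T → r3=0x12
[2] flags=0011 LS?F → skip
[3] flags=0011 LE?T → r4=0xb9
[4] flags=0011 → (cmp)
[5] flags=0011 GE?F → skip
[6] flags=0011 PL?T → r3=0x60
[7] flags=0011 VC?F → skip
[8] flags=1010 → (cmp)
[9] flags=1010 MI?T → r0=0x5e
[10] flags=1010 CS?T → r1=0x9e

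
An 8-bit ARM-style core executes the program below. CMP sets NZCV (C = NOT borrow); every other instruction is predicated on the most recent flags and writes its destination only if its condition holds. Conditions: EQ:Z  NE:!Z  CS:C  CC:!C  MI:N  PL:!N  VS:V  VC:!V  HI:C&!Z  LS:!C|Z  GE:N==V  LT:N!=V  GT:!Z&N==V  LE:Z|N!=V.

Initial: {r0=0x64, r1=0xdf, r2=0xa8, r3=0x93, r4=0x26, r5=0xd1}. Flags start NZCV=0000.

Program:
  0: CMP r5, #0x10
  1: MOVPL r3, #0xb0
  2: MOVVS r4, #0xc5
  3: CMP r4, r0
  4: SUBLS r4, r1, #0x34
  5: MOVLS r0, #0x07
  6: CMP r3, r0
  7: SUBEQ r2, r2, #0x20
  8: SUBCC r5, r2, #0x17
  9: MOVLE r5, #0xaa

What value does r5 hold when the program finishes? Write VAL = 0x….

0: ✓ CMP  NZCV=1010
1: · MOVPL
2: · MOVVS
3: ✓ CMP  NZCV=1000
4: ✓ SUBLS  r4←0xab
5: ✓ MOVLS  r0←0x07
6: ✓ CMP  NZCV=1010
7: · SUBEQ
8: · SUBCC
9: ✓ MOVLE  r5←0xaa

VAL = 0xaa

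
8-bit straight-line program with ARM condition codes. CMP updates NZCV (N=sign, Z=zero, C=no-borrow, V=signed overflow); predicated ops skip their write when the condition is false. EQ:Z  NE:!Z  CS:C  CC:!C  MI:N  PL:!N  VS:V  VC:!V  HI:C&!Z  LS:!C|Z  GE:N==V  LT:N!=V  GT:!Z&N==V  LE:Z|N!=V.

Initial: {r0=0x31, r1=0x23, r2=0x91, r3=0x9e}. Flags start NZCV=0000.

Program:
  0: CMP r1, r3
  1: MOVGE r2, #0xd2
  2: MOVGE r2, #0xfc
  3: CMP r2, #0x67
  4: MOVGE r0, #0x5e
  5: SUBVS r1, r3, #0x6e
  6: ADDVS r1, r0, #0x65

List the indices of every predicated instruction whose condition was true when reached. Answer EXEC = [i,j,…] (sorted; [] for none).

0: ✓ CMP  NZCV=1001
1: ✓ MOVGE  r2←0xd2
2: ✓ MOVGE  r2←0xfc
3: ✓ CMP  NZCV=1010
4: · MOVGE
5: · SUBVS
6: · ADDVS

EXEC = [1,2]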